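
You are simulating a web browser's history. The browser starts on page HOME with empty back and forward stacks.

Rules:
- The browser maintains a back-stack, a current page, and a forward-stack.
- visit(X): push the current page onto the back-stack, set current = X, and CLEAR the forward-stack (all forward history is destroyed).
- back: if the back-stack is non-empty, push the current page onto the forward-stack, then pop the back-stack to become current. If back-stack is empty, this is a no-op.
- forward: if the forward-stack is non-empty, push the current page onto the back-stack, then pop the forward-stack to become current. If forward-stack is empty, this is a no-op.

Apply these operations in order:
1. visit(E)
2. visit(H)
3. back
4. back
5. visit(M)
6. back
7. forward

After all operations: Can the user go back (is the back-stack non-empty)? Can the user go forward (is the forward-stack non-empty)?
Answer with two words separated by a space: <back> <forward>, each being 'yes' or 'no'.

Answer: yes no

Derivation:
After 1 (visit(E)): cur=E back=1 fwd=0
After 2 (visit(H)): cur=H back=2 fwd=0
After 3 (back): cur=E back=1 fwd=1
After 4 (back): cur=HOME back=0 fwd=2
After 5 (visit(M)): cur=M back=1 fwd=0
After 6 (back): cur=HOME back=0 fwd=1
After 7 (forward): cur=M back=1 fwd=0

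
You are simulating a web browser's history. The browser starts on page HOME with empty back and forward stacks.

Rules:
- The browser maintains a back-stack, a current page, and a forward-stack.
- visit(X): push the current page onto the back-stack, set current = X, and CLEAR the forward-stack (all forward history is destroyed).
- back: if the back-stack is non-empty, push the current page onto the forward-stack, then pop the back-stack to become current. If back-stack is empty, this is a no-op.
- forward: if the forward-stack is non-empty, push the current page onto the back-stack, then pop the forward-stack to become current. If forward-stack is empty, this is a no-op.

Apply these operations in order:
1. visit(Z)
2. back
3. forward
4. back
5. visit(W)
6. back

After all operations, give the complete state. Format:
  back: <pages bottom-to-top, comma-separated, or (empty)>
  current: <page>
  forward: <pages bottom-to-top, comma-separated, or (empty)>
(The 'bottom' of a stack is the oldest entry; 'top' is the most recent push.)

After 1 (visit(Z)): cur=Z back=1 fwd=0
After 2 (back): cur=HOME back=0 fwd=1
After 3 (forward): cur=Z back=1 fwd=0
After 4 (back): cur=HOME back=0 fwd=1
After 5 (visit(W)): cur=W back=1 fwd=0
After 6 (back): cur=HOME back=0 fwd=1

Answer: back: (empty)
current: HOME
forward: W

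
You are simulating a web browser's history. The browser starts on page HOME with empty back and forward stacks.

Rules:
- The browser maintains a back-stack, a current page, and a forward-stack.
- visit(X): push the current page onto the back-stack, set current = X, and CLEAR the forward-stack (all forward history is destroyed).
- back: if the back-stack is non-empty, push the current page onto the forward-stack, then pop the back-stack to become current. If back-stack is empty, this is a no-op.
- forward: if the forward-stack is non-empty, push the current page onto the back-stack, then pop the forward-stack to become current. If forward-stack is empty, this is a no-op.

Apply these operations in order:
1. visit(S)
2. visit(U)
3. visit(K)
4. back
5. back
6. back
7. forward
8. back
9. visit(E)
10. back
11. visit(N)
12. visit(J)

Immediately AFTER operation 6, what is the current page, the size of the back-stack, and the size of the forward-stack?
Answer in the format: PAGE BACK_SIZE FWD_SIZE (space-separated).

After 1 (visit(S)): cur=S back=1 fwd=0
After 2 (visit(U)): cur=U back=2 fwd=0
After 3 (visit(K)): cur=K back=3 fwd=0
After 4 (back): cur=U back=2 fwd=1
After 5 (back): cur=S back=1 fwd=2
After 6 (back): cur=HOME back=0 fwd=3

HOME 0 3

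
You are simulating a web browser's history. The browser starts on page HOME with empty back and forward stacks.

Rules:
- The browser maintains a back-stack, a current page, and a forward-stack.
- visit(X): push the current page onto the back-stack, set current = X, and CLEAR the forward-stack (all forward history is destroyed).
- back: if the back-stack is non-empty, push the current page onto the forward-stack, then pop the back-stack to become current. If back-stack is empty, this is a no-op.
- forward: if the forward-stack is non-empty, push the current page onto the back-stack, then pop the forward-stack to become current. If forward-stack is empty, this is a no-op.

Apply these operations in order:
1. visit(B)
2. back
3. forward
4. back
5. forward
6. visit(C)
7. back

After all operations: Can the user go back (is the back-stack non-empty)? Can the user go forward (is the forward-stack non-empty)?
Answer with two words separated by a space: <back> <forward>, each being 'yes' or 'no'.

Answer: yes yes

Derivation:
After 1 (visit(B)): cur=B back=1 fwd=0
After 2 (back): cur=HOME back=0 fwd=1
After 3 (forward): cur=B back=1 fwd=0
After 4 (back): cur=HOME back=0 fwd=1
After 5 (forward): cur=B back=1 fwd=0
After 6 (visit(C)): cur=C back=2 fwd=0
After 7 (back): cur=B back=1 fwd=1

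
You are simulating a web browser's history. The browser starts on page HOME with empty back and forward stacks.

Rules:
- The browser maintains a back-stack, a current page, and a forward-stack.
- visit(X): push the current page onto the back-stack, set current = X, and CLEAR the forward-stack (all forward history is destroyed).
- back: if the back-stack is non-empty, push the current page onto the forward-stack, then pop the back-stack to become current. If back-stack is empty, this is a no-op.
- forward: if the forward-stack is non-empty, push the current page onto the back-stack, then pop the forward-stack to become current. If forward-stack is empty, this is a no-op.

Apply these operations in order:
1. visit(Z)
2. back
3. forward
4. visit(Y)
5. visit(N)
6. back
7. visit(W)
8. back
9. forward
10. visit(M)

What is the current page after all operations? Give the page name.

Answer: M

Derivation:
After 1 (visit(Z)): cur=Z back=1 fwd=0
After 2 (back): cur=HOME back=0 fwd=1
After 3 (forward): cur=Z back=1 fwd=0
After 4 (visit(Y)): cur=Y back=2 fwd=0
After 5 (visit(N)): cur=N back=3 fwd=0
After 6 (back): cur=Y back=2 fwd=1
After 7 (visit(W)): cur=W back=3 fwd=0
After 8 (back): cur=Y back=2 fwd=1
After 9 (forward): cur=W back=3 fwd=0
After 10 (visit(M)): cur=M back=4 fwd=0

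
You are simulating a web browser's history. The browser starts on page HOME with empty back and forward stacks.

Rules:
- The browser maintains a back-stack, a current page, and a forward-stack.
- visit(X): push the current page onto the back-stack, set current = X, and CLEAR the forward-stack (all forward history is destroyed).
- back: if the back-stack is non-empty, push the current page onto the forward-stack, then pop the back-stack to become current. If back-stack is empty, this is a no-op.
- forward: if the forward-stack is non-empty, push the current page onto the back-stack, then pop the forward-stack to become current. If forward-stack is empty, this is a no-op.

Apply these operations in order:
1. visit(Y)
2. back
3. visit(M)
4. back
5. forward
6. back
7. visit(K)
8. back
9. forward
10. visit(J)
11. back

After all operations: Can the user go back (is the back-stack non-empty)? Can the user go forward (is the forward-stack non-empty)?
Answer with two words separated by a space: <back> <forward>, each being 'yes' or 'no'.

After 1 (visit(Y)): cur=Y back=1 fwd=0
After 2 (back): cur=HOME back=0 fwd=1
After 3 (visit(M)): cur=M back=1 fwd=0
After 4 (back): cur=HOME back=0 fwd=1
After 5 (forward): cur=M back=1 fwd=0
After 6 (back): cur=HOME back=0 fwd=1
After 7 (visit(K)): cur=K back=1 fwd=0
After 8 (back): cur=HOME back=0 fwd=1
After 9 (forward): cur=K back=1 fwd=0
After 10 (visit(J)): cur=J back=2 fwd=0
After 11 (back): cur=K back=1 fwd=1

Answer: yes yes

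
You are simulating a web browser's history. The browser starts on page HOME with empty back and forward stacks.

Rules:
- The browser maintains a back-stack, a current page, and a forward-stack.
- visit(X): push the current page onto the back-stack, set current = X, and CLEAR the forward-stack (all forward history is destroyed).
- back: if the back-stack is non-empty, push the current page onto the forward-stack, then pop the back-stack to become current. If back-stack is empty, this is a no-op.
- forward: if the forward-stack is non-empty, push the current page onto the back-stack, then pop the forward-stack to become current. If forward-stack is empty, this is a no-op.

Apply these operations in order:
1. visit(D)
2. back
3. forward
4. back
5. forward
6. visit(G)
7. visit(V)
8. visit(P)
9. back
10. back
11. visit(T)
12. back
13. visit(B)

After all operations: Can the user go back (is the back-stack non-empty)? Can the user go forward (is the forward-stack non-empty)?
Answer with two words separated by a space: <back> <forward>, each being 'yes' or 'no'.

Answer: yes no

Derivation:
After 1 (visit(D)): cur=D back=1 fwd=0
After 2 (back): cur=HOME back=0 fwd=1
After 3 (forward): cur=D back=1 fwd=0
After 4 (back): cur=HOME back=0 fwd=1
After 5 (forward): cur=D back=1 fwd=0
After 6 (visit(G)): cur=G back=2 fwd=0
After 7 (visit(V)): cur=V back=3 fwd=0
After 8 (visit(P)): cur=P back=4 fwd=0
After 9 (back): cur=V back=3 fwd=1
After 10 (back): cur=G back=2 fwd=2
After 11 (visit(T)): cur=T back=3 fwd=0
After 12 (back): cur=G back=2 fwd=1
After 13 (visit(B)): cur=B back=3 fwd=0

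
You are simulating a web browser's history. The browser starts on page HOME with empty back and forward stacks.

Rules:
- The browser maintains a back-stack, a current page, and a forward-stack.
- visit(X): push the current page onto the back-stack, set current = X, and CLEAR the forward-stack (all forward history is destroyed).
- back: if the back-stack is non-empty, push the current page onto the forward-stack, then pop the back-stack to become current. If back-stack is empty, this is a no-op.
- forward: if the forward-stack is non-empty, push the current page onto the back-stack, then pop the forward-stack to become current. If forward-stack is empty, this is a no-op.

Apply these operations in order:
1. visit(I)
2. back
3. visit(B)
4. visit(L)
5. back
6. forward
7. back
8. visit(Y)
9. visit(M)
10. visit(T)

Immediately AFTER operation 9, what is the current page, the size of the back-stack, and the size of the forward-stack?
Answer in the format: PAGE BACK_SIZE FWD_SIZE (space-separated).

After 1 (visit(I)): cur=I back=1 fwd=0
After 2 (back): cur=HOME back=0 fwd=1
After 3 (visit(B)): cur=B back=1 fwd=0
After 4 (visit(L)): cur=L back=2 fwd=0
After 5 (back): cur=B back=1 fwd=1
After 6 (forward): cur=L back=2 fwd=0
After 7 (back): cur=B back=1 fwd=1
After 8 (visit(Y)): cur=Y back=2 fwd=0
After 9 (visit(M)): cur=M back=3 fwd=0

M 3 0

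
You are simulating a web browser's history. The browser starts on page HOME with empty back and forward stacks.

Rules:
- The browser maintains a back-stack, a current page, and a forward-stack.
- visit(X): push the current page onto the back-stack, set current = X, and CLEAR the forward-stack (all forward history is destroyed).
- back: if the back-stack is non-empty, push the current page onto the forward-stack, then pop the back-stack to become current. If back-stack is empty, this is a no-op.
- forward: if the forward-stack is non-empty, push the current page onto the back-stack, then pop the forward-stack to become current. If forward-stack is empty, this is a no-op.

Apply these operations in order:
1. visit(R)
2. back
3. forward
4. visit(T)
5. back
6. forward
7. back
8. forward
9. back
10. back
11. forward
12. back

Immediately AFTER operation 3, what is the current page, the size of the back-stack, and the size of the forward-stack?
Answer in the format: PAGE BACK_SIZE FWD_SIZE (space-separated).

After 1 (visit(R)): cur=R back=1 fwd=0
After 2 (back): cur=HOME back=0 fwd=1
After 3 (forward): cur=R back=1 fwd=0

R 1 0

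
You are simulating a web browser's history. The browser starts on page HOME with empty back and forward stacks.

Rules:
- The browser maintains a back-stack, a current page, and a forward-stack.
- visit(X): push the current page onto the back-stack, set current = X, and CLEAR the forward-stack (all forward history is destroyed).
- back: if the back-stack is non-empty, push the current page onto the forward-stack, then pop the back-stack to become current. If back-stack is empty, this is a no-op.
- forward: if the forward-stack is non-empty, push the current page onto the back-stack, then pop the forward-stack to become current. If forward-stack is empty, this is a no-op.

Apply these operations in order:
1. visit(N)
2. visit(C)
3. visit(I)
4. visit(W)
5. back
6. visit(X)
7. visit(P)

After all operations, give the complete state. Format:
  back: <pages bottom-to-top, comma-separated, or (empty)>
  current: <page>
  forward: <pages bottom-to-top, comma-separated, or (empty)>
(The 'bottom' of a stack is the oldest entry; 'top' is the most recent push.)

Answer: back: HOME,N,C,I,X
current: P
forward: (empty)

Derivation:
After 1 (visit(N)): cur=N back=1 fwd=0
After 2 (visit(C)): cur=C back=2 fwd=0
After 3 (visit(I)): cur=I back=3 fwd=0
After 4 (visit(W)): cur=W back=4 fwd=0
After 5 (back): cur=I back=3 fwd=1
After 6 (visit(X)): cur=X back=4 fwd=0
After 7 (visit(P)): cur=P back=5 fwd=0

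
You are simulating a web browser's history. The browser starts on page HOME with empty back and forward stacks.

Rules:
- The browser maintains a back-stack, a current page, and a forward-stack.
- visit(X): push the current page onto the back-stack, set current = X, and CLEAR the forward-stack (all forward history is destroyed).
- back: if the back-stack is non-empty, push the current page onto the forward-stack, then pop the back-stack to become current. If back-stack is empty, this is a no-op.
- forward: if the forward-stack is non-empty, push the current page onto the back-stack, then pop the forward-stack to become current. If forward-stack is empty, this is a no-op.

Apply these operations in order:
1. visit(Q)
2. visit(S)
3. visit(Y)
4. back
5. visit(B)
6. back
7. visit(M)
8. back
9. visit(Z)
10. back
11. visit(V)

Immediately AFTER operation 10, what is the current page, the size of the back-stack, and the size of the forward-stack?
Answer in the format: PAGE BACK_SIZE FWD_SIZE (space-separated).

After 1 (visit(Q)): cur=Q back=1 fwd=0
After 2 (visit(S)): cur=S back=2 fwd=0
After 3 (visit(Y)): cur=Y back=3 fwd=0
After 4 (back): cur=S back=2 fwd=1
After 5 (visit(B)): cur=B back=3 fwd=0
After 6 (back): cur=S back=2 fwd=1
After 7 (visit(M)): cur=M back=3 fwd=0
After 8 (back): cur=S back=2 fwd=1
After 9 (visit(Z)): cur=Z back=3 fwd=0
After 10 (back): cur=S back=2 fwd=1

S 2 1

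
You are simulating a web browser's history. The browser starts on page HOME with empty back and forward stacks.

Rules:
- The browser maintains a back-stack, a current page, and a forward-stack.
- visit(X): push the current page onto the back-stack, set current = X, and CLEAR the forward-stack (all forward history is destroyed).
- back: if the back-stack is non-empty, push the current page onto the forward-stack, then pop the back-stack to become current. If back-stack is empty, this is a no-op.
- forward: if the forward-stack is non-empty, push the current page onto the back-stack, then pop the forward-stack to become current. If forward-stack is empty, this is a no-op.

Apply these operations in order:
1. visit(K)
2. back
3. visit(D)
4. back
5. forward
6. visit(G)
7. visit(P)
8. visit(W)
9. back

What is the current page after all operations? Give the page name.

Answer: P

Derivation:
After 1 (visit(K)): cur=K back=1 fwd=0
After 2 (back): cur=HOME back=0 fwd=1
After 3 (visit(D)): cur=D back=1 fwd=0
After 4 (back): cur=HOME back=0 fwd=1
After 5 (forward): cur=D back=1 fwd=0
After 6 (visit(G)): cur=G back=2 fwd=0
After 7 (visit(P)): cur=P back=3 fwd=0
After 8 (visit(W)): cur=W back=4 fwd=0
After 9 (back): cur=P back=3 fwd=1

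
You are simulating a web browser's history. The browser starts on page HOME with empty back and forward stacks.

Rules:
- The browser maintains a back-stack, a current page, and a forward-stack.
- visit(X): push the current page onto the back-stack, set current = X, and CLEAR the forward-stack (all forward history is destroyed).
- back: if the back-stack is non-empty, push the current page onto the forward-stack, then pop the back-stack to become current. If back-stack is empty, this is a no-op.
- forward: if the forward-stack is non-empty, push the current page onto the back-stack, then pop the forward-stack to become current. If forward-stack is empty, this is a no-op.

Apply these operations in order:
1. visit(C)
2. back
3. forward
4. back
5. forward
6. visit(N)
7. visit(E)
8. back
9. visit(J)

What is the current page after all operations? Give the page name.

Answer: J

Derivation:
After 1 (visit(C)): cur=C back=1 fwd=0
After 2 (back): cur=HOME back=0 fwd=1
After 3 (forward): cur=C back=1 fwd=0
After 4 (back): cur=HOME back=0 fwd=1
After 5 (forward): cur=C back=1 fwd=0
After 6 (visit(N)): cur=N back=2 fwd=0
After 7 (visit(E)): cur=E back=3 fwd=0
After 8 (back): cur=N back=2 fwd=1
After 9 (visit(J)): cur=J back=3 fwd=0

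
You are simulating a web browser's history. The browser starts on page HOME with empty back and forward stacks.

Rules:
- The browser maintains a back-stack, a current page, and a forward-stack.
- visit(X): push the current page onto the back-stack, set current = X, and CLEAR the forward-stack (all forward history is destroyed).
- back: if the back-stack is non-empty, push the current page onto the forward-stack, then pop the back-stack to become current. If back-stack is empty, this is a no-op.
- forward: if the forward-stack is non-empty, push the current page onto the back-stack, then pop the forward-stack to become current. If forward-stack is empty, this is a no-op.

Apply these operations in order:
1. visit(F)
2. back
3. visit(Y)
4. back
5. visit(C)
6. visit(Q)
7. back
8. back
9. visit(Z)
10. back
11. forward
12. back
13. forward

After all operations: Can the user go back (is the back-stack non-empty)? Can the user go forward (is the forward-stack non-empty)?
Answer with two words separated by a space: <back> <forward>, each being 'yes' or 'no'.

Answer: yes no

Derivation:
After 1 (visit(F)): cur=F back=1 fwd=0
After 2 (back): cur=HOME back=0 fwd=1
After 3 (visit(Y)): cur=Y back=1 fwd=0
After 4 (back): cur=HOME back=0 fwd=1
After 5 (visit(C)): cur=C back=1 fwd=0
After 6 (visit(Q)): cur=Q back=2 fwd=0
After 7 (back): cur=C back=1 fwd=1
After 8 (back): cur=HOME back=0 fwd=2
After 9 (visit(Z)): cur=Z back=1 fwd=0
After 10 (back): cur=HOME back=0 fwd=1
After 11 (forward): cur=Z back=1 fwd=0
After 12 (back): cur=HOME back=0 fwd=1
After 13 (forward): cur=Z back=1 fwd=0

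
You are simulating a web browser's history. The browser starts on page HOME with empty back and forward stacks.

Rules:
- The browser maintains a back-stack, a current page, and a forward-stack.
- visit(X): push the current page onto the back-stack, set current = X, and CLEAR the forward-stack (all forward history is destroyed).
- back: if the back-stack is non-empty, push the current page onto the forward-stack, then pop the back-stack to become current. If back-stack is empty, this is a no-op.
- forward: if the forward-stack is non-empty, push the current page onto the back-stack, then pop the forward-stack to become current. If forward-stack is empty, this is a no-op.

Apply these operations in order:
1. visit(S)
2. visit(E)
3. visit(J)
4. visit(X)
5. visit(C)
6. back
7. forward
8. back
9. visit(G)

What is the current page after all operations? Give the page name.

After 1 (visit(S)): cur=S back=1 fwd=0
After 2 (visit(E)): cur=E back=2 fwd=0
After 3 (visit(J)): cur=J back=3 fwd=0
After 4 (visit(X)): cur=X back=4 fwd=0
After 5 (visit(C)): cur=C back=5 fwd=0
After 6 (back): cur=X back=4 fwd=1
After 7 (forward): cur=C back=5 fwd=0
After 8 (back): cur=X back=4 fwd=1
After 9 (visit(G)): cur=G back=5 fwd=0

Answer: G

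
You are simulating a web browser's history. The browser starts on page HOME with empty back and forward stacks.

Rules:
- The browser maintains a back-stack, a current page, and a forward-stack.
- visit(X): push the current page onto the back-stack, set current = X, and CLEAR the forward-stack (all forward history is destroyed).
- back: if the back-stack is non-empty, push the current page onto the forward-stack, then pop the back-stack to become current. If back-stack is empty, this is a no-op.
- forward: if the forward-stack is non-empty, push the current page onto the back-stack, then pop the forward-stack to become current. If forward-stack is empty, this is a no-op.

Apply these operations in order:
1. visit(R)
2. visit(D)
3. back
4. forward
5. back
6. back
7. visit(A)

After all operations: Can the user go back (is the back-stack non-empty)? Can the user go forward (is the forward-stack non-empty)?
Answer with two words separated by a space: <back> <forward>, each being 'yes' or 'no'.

After 1 (visit(R)): cur=R back=1 fwd=0
After 2 (visit(D)): cur=D back=2 fwd=0
After 3 (back): cur=R back=1 fwd=1
After 4 (forward): cur=D back=2 fwd=0
After 5 (back): cur=R back=1 fwd=1
After 6 (back): cur=HOME back=0 fwd=2
After 7 (visit(A)): cur=A back=1 fwd=0

Answer: yes no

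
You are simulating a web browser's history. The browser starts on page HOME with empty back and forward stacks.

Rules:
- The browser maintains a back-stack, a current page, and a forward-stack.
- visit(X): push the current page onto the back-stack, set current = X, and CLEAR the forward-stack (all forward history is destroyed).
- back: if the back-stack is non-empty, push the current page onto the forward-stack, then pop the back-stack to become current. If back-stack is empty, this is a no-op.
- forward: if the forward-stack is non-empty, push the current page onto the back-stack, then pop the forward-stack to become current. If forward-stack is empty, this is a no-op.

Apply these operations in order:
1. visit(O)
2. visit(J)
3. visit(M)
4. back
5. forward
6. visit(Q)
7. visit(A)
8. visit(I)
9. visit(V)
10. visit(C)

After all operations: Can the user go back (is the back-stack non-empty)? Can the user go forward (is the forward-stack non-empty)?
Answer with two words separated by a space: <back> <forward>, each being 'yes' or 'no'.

After 1 (visit(O)): cur=O back=1 fwd=0
After 2 (visit(J)): cur=J back=2 fwd=0
After 3 (visit(M)): cur=M back=3 fwd=0
After 4 (back): cur=J back=2 fwd=1
After 5 (forward): cur=M back=3 fwd=0
After 6 (visit(Q)): cur=Q back=4 fwd=0
After 7 (visit(A)): cur=A back=5 fwd=0
After 8 (visit(I)): cur=I back=6 fwd=0
After 9 (visit(V)): cur=V back=7 fwd=0
After 10 (visit(C)): cur=C back=8 fwd=0

Answer: yes no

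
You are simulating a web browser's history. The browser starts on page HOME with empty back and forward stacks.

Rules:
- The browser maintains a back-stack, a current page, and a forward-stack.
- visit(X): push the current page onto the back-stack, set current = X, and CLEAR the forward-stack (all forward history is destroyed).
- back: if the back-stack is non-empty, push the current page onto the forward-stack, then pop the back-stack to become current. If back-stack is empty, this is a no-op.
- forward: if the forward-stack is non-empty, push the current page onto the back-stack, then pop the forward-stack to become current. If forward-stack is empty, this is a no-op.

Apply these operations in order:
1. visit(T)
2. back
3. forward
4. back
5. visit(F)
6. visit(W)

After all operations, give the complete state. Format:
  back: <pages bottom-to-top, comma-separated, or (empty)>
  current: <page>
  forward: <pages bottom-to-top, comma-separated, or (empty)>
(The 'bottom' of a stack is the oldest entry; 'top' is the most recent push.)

Answer: back: HOME,F
current: W
forward: (empty)

Derivation:
After 1 (visit(T)): cur=T back=1 fwd=0
After 2 (back): cur=HOME back=0 fwd=1
After 3 (forward): cur=T back=1 fwd=0
After 4 (back): cur=HOME back=0 fwd=1
After 5 (visit(F)): cur=F back=1 fwd=0
After 6 (visit(W)): cur=W back=2 fwd=0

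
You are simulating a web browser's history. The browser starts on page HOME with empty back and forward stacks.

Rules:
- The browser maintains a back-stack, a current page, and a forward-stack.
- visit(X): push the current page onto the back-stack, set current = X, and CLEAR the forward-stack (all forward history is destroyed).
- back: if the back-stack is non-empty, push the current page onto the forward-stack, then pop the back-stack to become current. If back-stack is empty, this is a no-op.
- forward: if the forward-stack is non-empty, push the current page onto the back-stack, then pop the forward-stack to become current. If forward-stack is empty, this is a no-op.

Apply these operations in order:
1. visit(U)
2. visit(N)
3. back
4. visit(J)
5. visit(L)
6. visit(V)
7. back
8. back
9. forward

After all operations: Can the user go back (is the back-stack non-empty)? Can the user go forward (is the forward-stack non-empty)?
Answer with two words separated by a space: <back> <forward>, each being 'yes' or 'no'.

Answer: yes yes

Derivation:
After 1 (visit(U)): cur=U back=1 fwd=0
After 2 (visit(N)): cur=N back=2 fwd=0
After 3 (back): cur=U back=1 fwd=1
After 4 (visit(J)): cur=J back=2 fwd=0
After 5 (visit(L)): cur=L back=3 fwd=0
After 6 (visit(V)): cur=V back=4 fwd=0
After 7 (back): cur=L back=3 fwd=1
After 8 (back): cur=J back=2 fwd=2
After 9 (forward): cur=L back=3 fwd=1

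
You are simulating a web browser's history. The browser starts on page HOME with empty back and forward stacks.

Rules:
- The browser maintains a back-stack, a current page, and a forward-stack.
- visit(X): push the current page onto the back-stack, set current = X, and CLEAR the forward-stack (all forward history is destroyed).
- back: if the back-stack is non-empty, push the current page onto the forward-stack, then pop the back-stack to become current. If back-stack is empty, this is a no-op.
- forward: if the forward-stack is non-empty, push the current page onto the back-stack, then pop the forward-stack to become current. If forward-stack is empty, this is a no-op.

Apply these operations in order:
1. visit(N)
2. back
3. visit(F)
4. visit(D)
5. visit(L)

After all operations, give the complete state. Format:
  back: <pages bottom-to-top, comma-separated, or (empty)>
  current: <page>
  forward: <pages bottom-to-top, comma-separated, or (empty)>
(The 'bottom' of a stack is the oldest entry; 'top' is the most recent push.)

Answer: back: HOME,F,D
current: L
forward: (empty)

Derivation:
After 1 (visit(N)): cur=N back=1 fwd=0
After 2 (back): cur=HOME back=0 fwd=1
After 3 (visit(F)): cur=F back=1 fwd=0
After 4 (visit(D)): cur=D back=2 fwd=0
After 5 (visit(L)): cur=L back=3 fwd=0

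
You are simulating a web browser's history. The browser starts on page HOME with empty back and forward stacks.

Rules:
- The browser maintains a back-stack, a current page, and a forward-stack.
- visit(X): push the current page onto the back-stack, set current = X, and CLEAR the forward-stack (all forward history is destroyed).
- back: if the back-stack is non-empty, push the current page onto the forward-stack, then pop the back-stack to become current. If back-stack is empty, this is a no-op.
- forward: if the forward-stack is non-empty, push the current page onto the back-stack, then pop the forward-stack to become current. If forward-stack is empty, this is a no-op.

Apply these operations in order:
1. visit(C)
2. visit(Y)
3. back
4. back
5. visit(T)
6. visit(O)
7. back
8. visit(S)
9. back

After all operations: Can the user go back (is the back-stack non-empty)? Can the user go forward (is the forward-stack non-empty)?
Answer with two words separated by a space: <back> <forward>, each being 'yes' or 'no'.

Answer: yes yes

Derivation:
After 1 (visit(C)): cur=C back=1 fwd=0
After 2 (visit(Y)): cur=Y back=2 fwd=0
After 3 (back): cur=C back=1 fwd=1
After 4 (back): cur=HOME back=0 fwd=2
After 5 (visit(T)): cur=T back=1 fwd=0
After 6 (visit(O)): cur=O back=2 fwd=0
After 7 (back): cur=T back=1 fwd=1
After 8 (visit(S)): cur=S back=2 fwd=0
After 9 (back): cur=T back=1 fwd=1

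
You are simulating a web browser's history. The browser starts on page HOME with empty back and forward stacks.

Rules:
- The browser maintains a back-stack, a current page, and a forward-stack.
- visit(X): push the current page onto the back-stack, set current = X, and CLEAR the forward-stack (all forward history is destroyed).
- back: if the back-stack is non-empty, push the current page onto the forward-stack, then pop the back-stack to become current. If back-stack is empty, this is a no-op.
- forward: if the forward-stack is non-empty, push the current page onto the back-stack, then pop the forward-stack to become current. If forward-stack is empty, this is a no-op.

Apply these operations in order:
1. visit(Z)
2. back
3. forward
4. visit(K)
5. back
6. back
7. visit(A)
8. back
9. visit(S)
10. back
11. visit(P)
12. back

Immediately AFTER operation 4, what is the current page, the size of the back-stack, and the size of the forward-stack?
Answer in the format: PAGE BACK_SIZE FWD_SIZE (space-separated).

After 1 (visit(Z)): cur=Z back=1 fwd=0
After 2 (back): cur=HOME back=0 fwd=1
After 3 (forward): cur=Z back=1 fwd=0
After 4 (visit(K)): cur=K back=2 fwd=0

K 2 0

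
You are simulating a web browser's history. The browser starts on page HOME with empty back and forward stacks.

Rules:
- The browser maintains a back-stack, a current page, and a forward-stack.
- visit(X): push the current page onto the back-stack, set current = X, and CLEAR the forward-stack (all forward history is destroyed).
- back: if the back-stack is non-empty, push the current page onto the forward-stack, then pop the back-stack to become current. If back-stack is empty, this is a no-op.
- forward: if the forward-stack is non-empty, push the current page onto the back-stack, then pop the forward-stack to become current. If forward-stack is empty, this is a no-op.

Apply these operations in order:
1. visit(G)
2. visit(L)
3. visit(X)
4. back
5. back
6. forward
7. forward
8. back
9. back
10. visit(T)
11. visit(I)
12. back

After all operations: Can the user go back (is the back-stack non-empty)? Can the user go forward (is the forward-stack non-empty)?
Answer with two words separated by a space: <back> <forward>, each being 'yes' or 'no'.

Answer: yes yes

Derivation:
After 1 (visit(G)): cur=G back=1 fwd=0
After 2 (visit(L)): cur=L back=2 fwd=0
After 3 (visit(X)): cur=X back=3 fwd=0
After 4 (back): cur=L back=2 fwd=1
After 5 (back): cur=G back=1 fwd=2
After 6 (forward): cur=L back=2 fwd=1
After 7 (forward): cur=X back=3 fwd=0
After 8 (back): cur=L back=2 fwd=1
After 9 (back): cur=G back=1 fwd=2
After 10 (visit(T)): cur=T back=2 fwd=0
After 11 (visit(I)): cur=I back=3 fwd=0
After 12 (back): cur=T back=2 fwd=1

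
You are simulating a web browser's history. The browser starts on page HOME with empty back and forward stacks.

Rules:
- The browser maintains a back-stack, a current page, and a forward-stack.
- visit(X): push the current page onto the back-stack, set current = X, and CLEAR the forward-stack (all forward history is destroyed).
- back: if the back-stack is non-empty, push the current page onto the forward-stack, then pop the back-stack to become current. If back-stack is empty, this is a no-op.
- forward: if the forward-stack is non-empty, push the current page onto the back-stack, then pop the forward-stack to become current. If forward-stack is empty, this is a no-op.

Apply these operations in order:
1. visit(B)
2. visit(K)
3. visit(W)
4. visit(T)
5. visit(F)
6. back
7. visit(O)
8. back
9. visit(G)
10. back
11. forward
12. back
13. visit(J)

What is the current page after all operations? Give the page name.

After 1 (visit(B)): cur=B back=1 fwd=0
After 2 (visit(K)): cur=K back=2 fwd=0
After 3 (visit(W)): cur=W back=3 fwd=0
After 4 (visit(T)): cur=T back=4 fwd=0
After 5 (visit(F)): cur=F back=5 fwd=0
After 6 (back): cur=T back=4 fwd=1
After 7 (visit(O)): cur=O back=5 fwd=0
After 8 (back): cur=T back=4 fwd=1
After 9 (visit(G)): cur=G back=5 fwd=0
After 10 (back): cur=T back=4 fwd=1
After 11 (forward): cur=G back=5 fwd=0
After 12 (back): cur=T back=4 fwd=1
After 13 (visit(J)): cur=J back=5 fwd=0

Answer: J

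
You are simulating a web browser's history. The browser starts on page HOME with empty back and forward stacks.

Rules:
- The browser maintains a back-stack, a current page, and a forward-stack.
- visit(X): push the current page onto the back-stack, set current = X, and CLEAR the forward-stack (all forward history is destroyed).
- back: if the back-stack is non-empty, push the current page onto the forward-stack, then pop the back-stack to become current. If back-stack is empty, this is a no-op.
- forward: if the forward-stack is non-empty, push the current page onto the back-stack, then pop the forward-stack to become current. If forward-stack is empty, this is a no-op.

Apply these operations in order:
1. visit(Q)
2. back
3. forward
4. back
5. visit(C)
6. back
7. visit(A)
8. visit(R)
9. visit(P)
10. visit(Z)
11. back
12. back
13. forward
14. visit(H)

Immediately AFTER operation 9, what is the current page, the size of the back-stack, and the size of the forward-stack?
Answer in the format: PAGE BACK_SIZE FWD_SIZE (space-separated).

After 1 (visit(Q)): cur=Q back=1 fwd=0
After 2 (back): cur=HOME back=0 fwd=1
After 3 (forward): cur=Q back=1 fwd=0
After 4 (back): cur=HOME back=0 fwd=1
After 5 (visit(C)): cur=C back=1 fwd=0
After 6 (back): cur=HOME back=0 fwd=1
After 7 (visit(A)): cur=A back=1 fwd=0
After 8 (visit(R)): cur=R back=2 fwd=0
After 9 (visit(P)): cur=P back=3 fwd=0

P 3 0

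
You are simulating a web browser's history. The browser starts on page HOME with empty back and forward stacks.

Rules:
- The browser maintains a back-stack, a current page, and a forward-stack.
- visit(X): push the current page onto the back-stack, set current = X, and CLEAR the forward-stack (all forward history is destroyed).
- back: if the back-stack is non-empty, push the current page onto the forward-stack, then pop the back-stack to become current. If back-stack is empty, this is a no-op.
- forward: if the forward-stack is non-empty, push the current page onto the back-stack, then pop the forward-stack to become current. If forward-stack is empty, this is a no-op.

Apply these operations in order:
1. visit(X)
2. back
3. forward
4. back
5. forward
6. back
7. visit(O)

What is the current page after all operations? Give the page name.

Answer: O

Derivation:
After 1 (visit(X)): cur=X back=1 fwd=0
After 2 (back): cur=HOME back=0 fwd=1
After 3 (forward): cur=X back=1 fwd=0
After 4 (back): cur=HOME back=0 fwd=1
After 5 (forward): cur=X back=1 fwd=0
After 6 (back): cur=HOME back=0 fwd=1
After 7 (visit(O)): cur=O back=1 fwd=0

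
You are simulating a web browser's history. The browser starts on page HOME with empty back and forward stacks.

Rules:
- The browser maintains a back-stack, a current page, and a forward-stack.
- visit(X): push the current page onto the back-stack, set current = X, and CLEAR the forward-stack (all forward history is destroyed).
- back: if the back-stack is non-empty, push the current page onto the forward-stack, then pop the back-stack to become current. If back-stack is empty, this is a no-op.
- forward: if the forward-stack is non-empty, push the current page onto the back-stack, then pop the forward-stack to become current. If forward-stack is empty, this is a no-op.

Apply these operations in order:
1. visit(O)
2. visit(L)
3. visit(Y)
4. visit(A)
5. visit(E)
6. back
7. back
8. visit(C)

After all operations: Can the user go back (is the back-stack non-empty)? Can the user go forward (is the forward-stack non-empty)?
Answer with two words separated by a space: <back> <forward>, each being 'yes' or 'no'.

After 1 (visit(O)): cur=O back=1 fwd=0
After 2 (visit(L)): cur=L back=2 fwd=0
After 3 (visit(Y)): cur=Y back=3 fwd=0
After 4 (visit(A)): cur=A back=4 fwd=0
After 5 (visit(E)): cur=E back=5 fwd=0
After 6 (back): cur=A back=4 fwd=1
After 7 (back): cur=Y back=3 fwd=2
After 8 (visit(C)): cur=C back=4 fwd=0

Answer: yes no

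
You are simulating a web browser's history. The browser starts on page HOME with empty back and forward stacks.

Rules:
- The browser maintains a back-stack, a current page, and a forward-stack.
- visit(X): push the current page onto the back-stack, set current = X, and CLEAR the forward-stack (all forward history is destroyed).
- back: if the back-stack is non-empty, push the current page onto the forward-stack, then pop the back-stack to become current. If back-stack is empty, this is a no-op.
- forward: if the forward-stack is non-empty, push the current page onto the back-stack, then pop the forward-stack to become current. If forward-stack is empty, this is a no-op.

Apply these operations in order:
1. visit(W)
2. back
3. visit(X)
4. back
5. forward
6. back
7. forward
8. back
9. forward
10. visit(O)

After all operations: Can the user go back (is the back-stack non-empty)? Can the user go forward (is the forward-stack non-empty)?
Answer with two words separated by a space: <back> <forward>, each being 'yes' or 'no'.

After 1 (visit(W)): cur=W back=1 fwd=0
After 2 (back): cur=HOME back=0 fwd=1
After 3 (visit(X)): cur=X back=1 fwd=0
After 4 (back): cur=HOME back=0 fwd=1
After 5 (forward): cur=X back=1 fwd=0
After 6 (back): cur=HOME back=0 fwd=1
After 7 (forward): cur=X back=1 fwd=0
After 8 (back): cur=HOME back=0 fwd=1
After 9 (forward): cur=X back=1 fwd=0
After 10 (visit(O)): cur=O back=2 fwd=0

Answer: yes no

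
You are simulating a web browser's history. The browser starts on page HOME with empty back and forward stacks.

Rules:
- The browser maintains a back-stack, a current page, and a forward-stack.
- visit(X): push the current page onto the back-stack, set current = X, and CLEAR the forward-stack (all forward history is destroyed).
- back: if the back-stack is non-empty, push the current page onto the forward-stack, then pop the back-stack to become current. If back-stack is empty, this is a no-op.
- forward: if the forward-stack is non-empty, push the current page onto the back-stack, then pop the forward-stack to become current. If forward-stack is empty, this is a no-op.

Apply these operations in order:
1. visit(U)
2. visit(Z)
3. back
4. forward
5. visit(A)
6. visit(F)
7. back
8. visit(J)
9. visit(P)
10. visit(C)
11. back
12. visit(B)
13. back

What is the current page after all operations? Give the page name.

Answer: P

Derivation:
After 1 (visit(U)): cur=U back=1 fwd=0
After 2 (visit(Z)): cur=Z back=2 fwd=0
After 3 (back): cur=U back=1 fwd=1
After 4 (forward): cur=Z back=2 fwd=0
After 5 (visit(A)): cur=A back=3 fwd=0
After 6 (visit(F)): cur=F back=4 fwd=0
After 7 (back): cur=A back=3 fwd=1
After 8 (visit(J)): cur=J back=4 fwd=0
After 9 (visit(P)): cur=P back=5 fwd=0
After 10 (visit(C)): cur=C back=6 fwd=0
After 11 (back): cur=P back=5 fwd=1
After 12 (visit(B)): cur=B back=6 fwd=0
After 13 (back): cur=P back=5 fwd=1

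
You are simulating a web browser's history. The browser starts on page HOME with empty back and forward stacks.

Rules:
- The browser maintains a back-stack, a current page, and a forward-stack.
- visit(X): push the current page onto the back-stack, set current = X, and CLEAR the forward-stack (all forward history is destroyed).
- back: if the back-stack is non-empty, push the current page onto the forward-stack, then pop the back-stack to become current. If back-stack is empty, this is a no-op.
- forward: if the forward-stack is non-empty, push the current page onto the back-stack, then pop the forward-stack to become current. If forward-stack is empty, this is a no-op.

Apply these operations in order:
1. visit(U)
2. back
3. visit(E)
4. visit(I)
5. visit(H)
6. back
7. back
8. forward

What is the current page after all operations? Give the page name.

After 1 (visit(U)): cur=U back=1 fwd=0
After 2 (back): cur=HOME back=0 fwd=1
After 3 (visit(E)): cur=E back=1 fwd=0
After 4 (visit(I)): cur=I back=2 fwd=0
After 5 (visit(H)): cur=H back=3 fwd=0
After 6 (back): cur=I back=2 fwd=1
After 7 (back): cur=E back=1 fwd=2
After 8 (forward): cur=I back=2 fwd=1

Answer: I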